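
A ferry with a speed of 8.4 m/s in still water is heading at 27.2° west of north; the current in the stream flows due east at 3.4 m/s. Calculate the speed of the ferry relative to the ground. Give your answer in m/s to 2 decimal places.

Taking east as x and north as y: velocity relative to the water = (-3.840, 7.471) m/s; the water relative to ground = (3.400, 0.000) m/s.
Velocity relative to ground = (-3.840, 7.471) + (3.400, 0.000) = (-0.440, 7.471) m/s.
Speed = |(-0.440, 7.471)| = 7.484 m/s.

7.48 m/s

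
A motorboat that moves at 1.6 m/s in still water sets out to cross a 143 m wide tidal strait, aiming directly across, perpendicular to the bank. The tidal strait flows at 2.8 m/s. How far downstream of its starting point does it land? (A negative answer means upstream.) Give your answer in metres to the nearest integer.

Perpendicular speed = 1.600 m/s; crossing time = 143 / 1.600 = 89.375 s.
Net downstream speed = 2.800 m/s.
Drift = 2.800 × 89.375 = 250.250 m (downstream).

250 m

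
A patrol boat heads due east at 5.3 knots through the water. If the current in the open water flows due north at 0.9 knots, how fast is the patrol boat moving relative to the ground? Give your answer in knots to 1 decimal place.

5.4 knots

Taking east as x and north as y: velocity relative to the water = (5.300, 0.000) knots; the water relative to ground = (0.000, 0.900) knots.
Velocity relative to ground = (5.300, 0.000) + (0.000, 0.900) = (5.300, 0.900) knots.
Speed = |(5.300, 0.900)| = 5.376 knots.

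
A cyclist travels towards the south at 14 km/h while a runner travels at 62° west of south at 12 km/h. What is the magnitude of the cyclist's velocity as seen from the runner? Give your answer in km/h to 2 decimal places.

13.50 km/h

Taking east as x and north as y: cyclist velocity = (0.000, -14.000) km/h; runner velocity = (-10.595, -5.634) km/h.
Velocity of cyclist relative to runner = (0.000, -14.000) − (-10.595, -5.634) = (10.595, -8.366) km/h.
Magnitude = |(10.595, -8.366)| = 13.500 km/h.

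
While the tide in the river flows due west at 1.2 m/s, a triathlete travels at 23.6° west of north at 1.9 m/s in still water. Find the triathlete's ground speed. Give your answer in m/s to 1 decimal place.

2.6 m/s

Taking east as x and north as y: velocity relative to the water = (-0.761, 1.741) m/s; the water relative to ground = (-1.200, 0.000) m/s.
Velocity relative to ground = (-0.761, 1.741) + (-1.200, 0.000) = (-1.961, 1.741) m/s.
Speed = |(-1.961, 1.741)| = 2.622 m/s.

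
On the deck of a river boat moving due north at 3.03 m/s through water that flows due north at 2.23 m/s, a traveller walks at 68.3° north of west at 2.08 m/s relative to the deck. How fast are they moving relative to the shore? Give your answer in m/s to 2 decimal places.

In east/north components (m/s): traveller relative to river boat = (-0.769, 1.933); river boat relative to water = (0.000, 3.030); water relative to ground = (0.000, 2.230).
Sum = (-0.769, 7.193) m/s.
Speed = |(-0.769, 7.193)| = 7.234 m/s.

7.23 m/s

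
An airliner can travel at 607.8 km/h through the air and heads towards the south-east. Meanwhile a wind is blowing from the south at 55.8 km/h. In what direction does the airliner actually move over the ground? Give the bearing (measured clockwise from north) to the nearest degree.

131°

Taking east as x and north as y: velocity relative to the air = (429.780, -429.780) km/h; the air relative to ground = (0.000, 55.800) km/h.
Velocity relative to ground = (429.780, -429.780) + (0.000, 55.800) = (429.780, -373.980) km/h.
Bearing = atan2(429.78, -373.98) = 131.03° clockwise from north.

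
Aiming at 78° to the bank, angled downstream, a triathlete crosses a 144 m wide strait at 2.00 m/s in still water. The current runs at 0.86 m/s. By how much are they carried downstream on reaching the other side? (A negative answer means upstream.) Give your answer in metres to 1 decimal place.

93.9 m

Perpendicular speed = 1.956 m/s; crossing time = 144 / 1.956 = 73.609 s.
Net downstream speed = 1.276 m/s.
Drift = 1.276 × 73.609 = 93.911 m (downstream).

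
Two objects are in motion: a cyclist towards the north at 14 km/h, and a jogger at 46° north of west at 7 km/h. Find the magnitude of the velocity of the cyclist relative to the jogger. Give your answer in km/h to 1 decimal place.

10.2 km/h

Taking east as x and north as y: cyclist velocity = (0.000, 14.000) km/h; jogger velocity = (-4.863, 5.035) km/h.
Velocity of cyclist relative to jogger = (0.000, 14.000) − (-4.863, 5.035) = (4.863, 8.965) km/h.
Magnitude = |(4.863, 8.965)| = 10.198 km/h.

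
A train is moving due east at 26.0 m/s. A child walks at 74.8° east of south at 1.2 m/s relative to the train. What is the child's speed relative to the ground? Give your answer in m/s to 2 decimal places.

Taking east as x and north as y: train velocity = (26.000, 0.000) m/s; child velocity relative to train = (1.158, -0.315) m/s.
Velocity relative to ground = (26.000, 0.000) + (1.158, -0.315) = (27.158, -0.315) m/s.
Speed = |(27.158, -0.315)| = 27.160 m/s.

27.16 m/s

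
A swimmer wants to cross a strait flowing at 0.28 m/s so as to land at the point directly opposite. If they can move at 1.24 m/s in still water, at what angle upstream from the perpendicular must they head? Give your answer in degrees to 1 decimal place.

To cancel the current, the upstream component of the swimmer's velocity must equal the flow: 1.24 sin θ = 0.28.
sin θ = 0.28 / 1.24 = 0.2258.
θ = arcsin(0.2258) = 13.050°.

13.1°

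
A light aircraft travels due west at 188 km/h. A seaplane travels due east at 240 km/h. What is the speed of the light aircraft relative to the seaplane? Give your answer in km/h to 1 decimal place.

428.0 km/h

Taking east as x and north as y: light aircraft velocity = (-188.000, 0.000) km/h; seaplane velocity = (240.000, 0.000) km/h.
Velocity of light aircraft relative to seaplane = (-188.000, 0.000) − (240.000, 0.000) = (-428.000, 0.000) km/h.
Magnitude = |(-428.000, 0.000)| = 428.000 km/h.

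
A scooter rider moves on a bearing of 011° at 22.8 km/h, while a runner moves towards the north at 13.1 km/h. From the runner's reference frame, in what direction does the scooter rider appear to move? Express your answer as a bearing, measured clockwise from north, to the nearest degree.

025°

Taking east as x and north as y: scooter rider velocity = (4.350, 22.381) km/h; runner velocity = (0.000, 13.100) km/h.
Velocity of scooter rider relative to runner = (4.350, 22.381) − (0.000, 13.100) = (4.350, 9.281) km/h.
Bearing = atan2(4.35, 9.28) = 25.11° clockwise from north.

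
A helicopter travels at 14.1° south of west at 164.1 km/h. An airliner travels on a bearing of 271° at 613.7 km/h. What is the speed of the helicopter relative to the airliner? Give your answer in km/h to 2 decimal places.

457.27 km/h

Taking east as x and north as y: helicopter velocity = (-159.156, -39.977) km/h; airliner velocity = (-613.607, 10.711) km/h.
Velocity of helicopter relative to airliner = (-159.156, -39.977) − (-613.607, 10.711) = (454.451, -50.688) km/h.
Magnitude = |(454.451, -50.688)| = 457.269 km/h.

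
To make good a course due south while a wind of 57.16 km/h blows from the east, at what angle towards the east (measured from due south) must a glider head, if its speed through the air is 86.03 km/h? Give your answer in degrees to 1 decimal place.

The wind pushes perpendicular to the desired track; the heading must have a component into the wind equal to 57.16 km/h: 86.03 sin θ = 57.16.
sin θ = 0.6644, so θ = 41.638°.

41.6°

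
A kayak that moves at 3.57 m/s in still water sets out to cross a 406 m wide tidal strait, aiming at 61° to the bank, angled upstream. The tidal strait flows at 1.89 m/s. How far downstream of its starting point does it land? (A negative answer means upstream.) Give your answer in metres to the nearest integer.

21 m

Perpendicular speed = 3.122 m/s; crossing time = 406 / 3.122 = 130.029 s.
Net downstream speed = 0.159 m/s.
Drift = 0.159 × 130.029 = 20.704 m (downstream).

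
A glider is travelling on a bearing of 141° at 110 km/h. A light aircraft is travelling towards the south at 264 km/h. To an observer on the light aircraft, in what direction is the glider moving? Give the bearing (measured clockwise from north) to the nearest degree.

Taking east as x and north as y: glider velocity = (69.225, -85.486) km/h; light aircraft velocity = (0.000, -264.000) km/h.
Velocity of glider relative to light aircraft = (69.225, -85.486) − (0.000, -264.000) = (69.225, 178.514) km/h.
Bearing = atan2(69.23, 178.51) = 21.20° clockwise from north.

021°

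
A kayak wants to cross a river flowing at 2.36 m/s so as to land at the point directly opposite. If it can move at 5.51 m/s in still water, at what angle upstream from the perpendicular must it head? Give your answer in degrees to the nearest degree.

To cancel the current, the upstream component of the kayak's velocity must equal the flow: 5.51 sin θ = 2.36.
sin θ = 2.36 / 5.51 = 0.4283.
θ = arcsin(0.4283) = 25.360°.

25°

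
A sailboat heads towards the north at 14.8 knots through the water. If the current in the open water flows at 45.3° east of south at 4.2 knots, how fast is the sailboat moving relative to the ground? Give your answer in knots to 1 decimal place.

12.2 knots

Taking east as x and north as y: velocity relative to the water = (0.000, 14.800) knots; the water relative to ground = (2.985, -2.954) knots.
Velocity relative to ground = (0.000, 14.800) + (2.985, -2.954) = (2.985, 11.846) knots.
Speed = |(2.985, 11.846)| = 12.216 knots.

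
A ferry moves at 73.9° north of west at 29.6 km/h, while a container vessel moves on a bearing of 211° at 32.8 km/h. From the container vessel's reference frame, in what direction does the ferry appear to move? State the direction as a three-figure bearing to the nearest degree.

Taking east as x and north as y: ferry velocity = (-8.209, 28.439) km/h; container vessel velocity = (-16.893, -28.115) km/h.
Velocity of ferry relative to container vessel = (-8.209, 28.439) − (-16.893, -28.115) = (8.685, 56.554) km/h.
Bearing = atan2(8.68, 56.55) = 8.73° clockwise from north.

009°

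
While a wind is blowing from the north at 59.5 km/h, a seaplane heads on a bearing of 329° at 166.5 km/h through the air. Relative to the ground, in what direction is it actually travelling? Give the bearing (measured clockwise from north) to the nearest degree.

Taking east as x and north as y: velocity relative to the air = (-85.754, 142.718) km/h; the air relative to ground = (0.000, -59.500) km/h.
Velocity relative to ground = (-85.754, 142.718) + (0.000, -59.500) = (-85.754, 83.218) km/h.
Bearing = atan2(-85.75, 83.22) = 314.14° clockwise from north.

314°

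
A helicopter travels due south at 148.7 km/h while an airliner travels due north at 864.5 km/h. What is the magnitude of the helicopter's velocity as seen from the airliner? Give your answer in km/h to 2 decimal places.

1013.20 km/h

Taking east as x and north as y: helicopter velocity = (0.000, -148.700) km/h; airliner velocity = (0.000, 864.500) km/h.
Velocity of helicopter relative to airliner = (0.000, -148.700) − (0.000, 864.500) = (0.000, -1013.200) km/h.
Magnitude = |(0.000, -1013.200)| = 1013.200 km/h.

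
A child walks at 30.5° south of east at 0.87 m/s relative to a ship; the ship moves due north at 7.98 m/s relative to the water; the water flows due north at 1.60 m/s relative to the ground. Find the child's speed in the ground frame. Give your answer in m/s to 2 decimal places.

In east/north components (m/s): child relative to ship = (0.750, -0.442); ship relative to water = (0.000, 7.980); water relative to ground = (0.000, 1.600).
Sum = (0.750, 9.138) m/s.
Speed = |(0.750, 9.138)| = 9.169 m/s.

9.17 m/s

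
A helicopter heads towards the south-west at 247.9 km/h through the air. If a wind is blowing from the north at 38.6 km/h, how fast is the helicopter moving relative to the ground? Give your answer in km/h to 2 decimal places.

Taking east as x and north as y: velocity relative to the air = (-175.292, -175.292) km/h; the air relative to ground = (0.000, -38.600) km/h.
Velocity relative to ground = (-175.292, -175.292) + (0.000, -38.600) = (-175.292, -213.892) km/h.
Speed = |(-175.292, -213.892)| = 276.545 km/h.

276.54 km/h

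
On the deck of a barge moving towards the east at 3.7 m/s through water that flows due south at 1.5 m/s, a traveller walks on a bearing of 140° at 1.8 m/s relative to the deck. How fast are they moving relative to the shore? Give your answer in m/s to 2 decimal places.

5.65 m/s

In east/north components (m/s): traveller relative to barge = (1.157, -1.379); barge relative to water = (3.700, 0.000); water relative to ground = (0.000, -1.500).
Sum = (4.857, -2.879) m/s.
Speed = |(4.857, -2.879)| = 5.646 m/s.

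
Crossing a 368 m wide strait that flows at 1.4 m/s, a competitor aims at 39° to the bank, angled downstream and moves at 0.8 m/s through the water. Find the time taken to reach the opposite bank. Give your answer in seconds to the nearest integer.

731 s

The component of the competitor's velocity perpendicular to the bank is 0.8 × sin 39° = 0.503 m/s.
The current is parallel to the bank, so it does not affect the crossing time.
Time = 368 / 0.503 = 730.947 s.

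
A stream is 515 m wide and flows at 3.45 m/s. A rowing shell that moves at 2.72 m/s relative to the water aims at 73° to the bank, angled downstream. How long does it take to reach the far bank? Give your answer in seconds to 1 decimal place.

The component of the rowing shell's velocity perpendicular to the bank is 2.72 × sin 73° = 2.601 m/s.
The flow acts along the bank and has no component across it.
Time = 515 / 2.601 = 197.989 s.

198.0 s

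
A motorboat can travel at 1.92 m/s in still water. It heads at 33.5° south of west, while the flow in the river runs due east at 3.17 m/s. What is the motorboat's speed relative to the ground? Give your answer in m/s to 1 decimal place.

Taking east as x and north as y: velocity relative to the water = (-1.601, -1.060) m/s; the water relative to ground = (3.170, 0.000) m/s.
Velocity relative to ground = (-1.601, -1.060) + (3.170, 0.000) = (1.569, -1.060) m/s.
Speed = |(1.569, -1.060)| = 1.893 m/s.

1.9 m/s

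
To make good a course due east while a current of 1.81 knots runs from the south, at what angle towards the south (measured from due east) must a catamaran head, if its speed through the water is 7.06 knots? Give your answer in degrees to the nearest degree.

15°

The current pushes perpendicular to the desired track; the heading must have a component into the current equal to 1.81 knots: 7.06 sin θ = 1.81.
sin θ = 0.2564, so θ = 14.855°.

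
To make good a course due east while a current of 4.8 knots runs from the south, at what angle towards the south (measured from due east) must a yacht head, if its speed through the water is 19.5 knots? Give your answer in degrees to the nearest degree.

14°

The current pushes perpendicular to the desired track; the heading must have a component into the current equal to 4.8 knots: 19.5 sin θ = 4.8.
sin θ = 0.2462, so θ = 14.250°.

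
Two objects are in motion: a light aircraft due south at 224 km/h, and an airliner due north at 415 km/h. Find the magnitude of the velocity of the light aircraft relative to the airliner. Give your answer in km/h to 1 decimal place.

Taking east as x and north as y: light aircraft velocity = (0.000, -224.000) km/h; airliner velocity = (0.000, 415.000) km/h.
Velocity of light aircraft relative to airliner = (0.000, -224.000) − (0.000, 415.000) = (0.000, -639.000) km/h.
Magnitude = |(0.000, -639.000)| = 639.000 km/h.

639.0 km/h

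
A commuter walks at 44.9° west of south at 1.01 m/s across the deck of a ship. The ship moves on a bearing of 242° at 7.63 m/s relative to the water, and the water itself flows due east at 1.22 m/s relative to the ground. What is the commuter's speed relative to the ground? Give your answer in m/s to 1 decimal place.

In east/north components (m/s): commuter relative to ship = (-0.713, -0.715); ship relative to water = (-6.737, -3.582); water relative to ground = (1.220, 0.000).
Sum = (-6.230, -4.297) m/s.
Speed = |(-6.230, -4.297)| = 7.568 m/s.

7.6 m/s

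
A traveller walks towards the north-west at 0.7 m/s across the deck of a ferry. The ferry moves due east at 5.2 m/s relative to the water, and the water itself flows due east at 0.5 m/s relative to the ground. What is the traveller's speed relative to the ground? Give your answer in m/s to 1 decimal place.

5.2 m/s

In east/north components (m/s): traveller relative to ferry = (-0.495, 0.495); ferry relative to water = (5.200, 0.000); water relative to ground = (0.500, 0.000).
Sum = (5.205, 0.495) m/s.
Speed = |(5.205, 0.495)| = 5.229 m/s.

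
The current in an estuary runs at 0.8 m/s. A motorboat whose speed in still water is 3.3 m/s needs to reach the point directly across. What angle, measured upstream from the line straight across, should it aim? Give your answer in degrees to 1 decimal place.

14.0°

To cancel the current, the upstream component of the motorboat's velocity must equal the flow: 3.3 sin θ = 0.8.
sin θ = 0.8 / 3.3 = 0.2424.
θ = arcsin(0.2424) = 14.030°.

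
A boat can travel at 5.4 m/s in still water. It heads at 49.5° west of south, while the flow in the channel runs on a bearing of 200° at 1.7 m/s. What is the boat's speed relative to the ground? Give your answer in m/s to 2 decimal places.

Taking east as x and north as y: velocity relative to the water = (-4.106, -3.507) m/s; the water relative to ground = (-0.581, -1.597) m/s.
Velocity relative to ground = (-4.106, -3.507) + (-0.581, -1.597) = (-4.688, -5.104) m/s.
Speed = |(-4.688, -5.104)| = 6.930 m/s.

6.93 m/s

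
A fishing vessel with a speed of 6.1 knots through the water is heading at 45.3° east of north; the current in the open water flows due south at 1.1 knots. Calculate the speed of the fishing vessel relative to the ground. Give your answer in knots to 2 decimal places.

5.38 knots

Taking east as x and north as y: velocity relative to the water = (4.336, 4.291) knots; the water relative to ground = (0.000, -1.100) knots.
Velocity relative to ground = (4.336, 4.291) + (0.000, -1.100) = (4.336, 3.191) knots.
Speed = |(4.336, 3.191)| = 5.383 knots.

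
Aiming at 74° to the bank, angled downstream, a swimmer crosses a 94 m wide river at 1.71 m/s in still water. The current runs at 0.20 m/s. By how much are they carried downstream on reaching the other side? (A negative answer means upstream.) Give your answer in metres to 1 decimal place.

Perpendicular speed = 1.644 m/s; crossing time = 94 / 1.644 = 57.186 s.
Net downstream speed = 0.671 m/s.
Drift = 0.671 × 57.186 = 38.391 m (downstream).

38.4 m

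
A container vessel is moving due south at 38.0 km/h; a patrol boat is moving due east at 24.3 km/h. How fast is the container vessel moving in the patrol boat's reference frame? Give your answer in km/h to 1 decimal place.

45.1 km/h

Taking east as x and north as y: container vessel velocity = (0.000, -38.000) km/h; patrol boat velocity = (24.300, 0.000) km/h.
Velocity of container vessel relative to patrol boat = (0.000, -38.000) − (24.300, 0.000) = (-24.300, -38.000) km/h.
Magnitude = |(-24.300, -38.000)| = 45.105 km/h.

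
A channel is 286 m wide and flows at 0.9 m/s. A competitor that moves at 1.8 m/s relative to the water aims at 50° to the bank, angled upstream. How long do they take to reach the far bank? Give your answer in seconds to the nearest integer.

The component of the competitor's velocity perpendicular to the bank is 1.8 × sin 50° = 1.379 m/s.
The current is parallel to the bank, so it does not affect the crossing time.
Time = 286 / 1.379 = 207.415 s.

207 s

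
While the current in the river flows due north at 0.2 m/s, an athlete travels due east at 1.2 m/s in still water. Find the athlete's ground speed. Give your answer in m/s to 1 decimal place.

1.2 m/s

Taking east as x and north as y: velocity relative to the water = (1.200, 0.000) m/s; the water relative to ground = (0.000, 0.200) m/s.
Velocity relative to ground = (1.200, 0.000) + (0.000, 0.200) = (1.200, 0.200) m/s.
Speed = |(1.200, 0.200)| = 1.217 m/s.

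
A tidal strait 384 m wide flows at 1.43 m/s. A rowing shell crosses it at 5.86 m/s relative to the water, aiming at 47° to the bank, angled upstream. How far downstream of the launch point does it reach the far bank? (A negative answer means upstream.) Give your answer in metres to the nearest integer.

-230 m

Perpendicular speed = 4.286 m/s; crossing time = 384 / 4.286 = 89.600 s.
Net downstream speed = -2.567 m/s.
Drift = -2.567 × 89.600 = -229.958 m (upstream).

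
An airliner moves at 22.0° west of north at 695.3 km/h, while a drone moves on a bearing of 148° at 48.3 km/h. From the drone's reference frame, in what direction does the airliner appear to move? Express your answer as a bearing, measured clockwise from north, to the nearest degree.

337°

Taking east as x and north as y: airliner velocity = (-260.464, 644.671) km/h; drone velocity = (25.595, -40.961) km/h.
Velocity of airliner relative to drone = (-260.464, 644.671) − (25.595, -40.961) = (-286.059, 685.632) km/h.
Bearing = atan2(-286.06, 685.63) = 337.35° clockwise from north.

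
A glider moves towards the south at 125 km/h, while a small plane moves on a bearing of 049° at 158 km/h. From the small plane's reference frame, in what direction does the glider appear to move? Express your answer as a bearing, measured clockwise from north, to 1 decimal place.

Taking east as x and north as y: glider velocity = (0.000, -125.000) km/h; small plane velocity = (119.244, 103.657) km/h.
Velocity of glider relative to small plane = (0.000, -125.000) − (119.244, 103.657) = (-119.244, -228.657) km/h.
Bearing = atan2(-119.24, -228.66) = 207.54° clockwise from north.

207.5°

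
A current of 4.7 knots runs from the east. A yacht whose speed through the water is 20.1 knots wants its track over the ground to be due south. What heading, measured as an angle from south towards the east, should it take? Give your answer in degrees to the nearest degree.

The current pushes perpendicular to the desired track; the heading must have a component into the current equal to 4.7 knots: 20.1 sin θ = 4.7.
sin θ = 0.2338, so θ = 13.523°.

14°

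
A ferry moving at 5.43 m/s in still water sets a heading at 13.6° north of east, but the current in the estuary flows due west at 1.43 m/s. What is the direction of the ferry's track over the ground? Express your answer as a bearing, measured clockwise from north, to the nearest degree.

Taking east as x and north as y: velocity relative to the water = (5.278, 1.277) m/s; the water relative to ground = (-1.430, 0.000) m/s.
Velocity relative to ground = (5.278, 1.277) + (-1.430, 0.000) = (3.848, 1.277) m/s.
Bearing = atan2(3.85, 1.28) = 71.64° clockwise from north.

072°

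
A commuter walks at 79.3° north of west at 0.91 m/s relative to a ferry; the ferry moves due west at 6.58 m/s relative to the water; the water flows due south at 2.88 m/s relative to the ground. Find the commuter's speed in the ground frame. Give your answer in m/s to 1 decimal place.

7.0 m/s

In east/north components (m/s): commuter relative to ferry = (-0.169, 0.894); ferry relative to water = (-6.580, 0.000); water relative to ground = (0.000, -2.880).
Sum = (-6.749, -1.986) m/s.
Speed = |(-6.749, -1.986)| = 7.035 m/s.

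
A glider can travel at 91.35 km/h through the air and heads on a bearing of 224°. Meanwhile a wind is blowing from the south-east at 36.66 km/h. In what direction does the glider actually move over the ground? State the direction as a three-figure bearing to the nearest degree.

246°

Taking east as x and north as y: velocity relative to the air = (-63.457, -65.712) km/h; the air relative to ground = (-25.923, 25.923) km/h.
Velocity relative to ground = (-63.457, -65.712) + (-25.923, 25.923) = (-89.380, -39.789) km/h.
Bearing = atan2(-89.38, -39.79) = 246.00° clockwise from north.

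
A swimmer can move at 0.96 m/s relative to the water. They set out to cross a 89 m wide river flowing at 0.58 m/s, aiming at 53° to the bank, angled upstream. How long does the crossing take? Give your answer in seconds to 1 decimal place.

The component of the swimmer's velocity perpendicular to the bank is 0.96 × sin 53° = 0.767 m/s.
The flow acts along the bank and has no component across it.
Time = 89 / 0.767 = 116.083 s.

116.1 s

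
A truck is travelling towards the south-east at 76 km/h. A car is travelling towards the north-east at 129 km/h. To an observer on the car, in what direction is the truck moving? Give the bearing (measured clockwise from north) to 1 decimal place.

Taking east as x and north as y: truck velocity = (53.740, -53.740) km/h; car velocity = (91.217, 91.217) km/h.
Velocity of truck relative to car = (53.740, -53.740) − (91.217, 91.217) = (-37.477, -144.957) km/h.
Bearing = atan2(-37.48, -144.96) = 194.50° clockwise from north.

194.5°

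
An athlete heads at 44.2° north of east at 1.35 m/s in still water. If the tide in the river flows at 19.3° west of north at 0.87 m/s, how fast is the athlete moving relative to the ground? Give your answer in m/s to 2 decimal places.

1.89 m/s

Taking east as x and north as y: velocity relative to the water = (0.968, 0.941) m/s; the water relative to ground = (-0.288, 0.821) m/s.
Velocity relative to ground = (0.968, 0.941) + (-0.288, 0.821) = (0.680, 1.762) m/s.
Speed = |(0.680, 1.762)| = 1.889 m/s.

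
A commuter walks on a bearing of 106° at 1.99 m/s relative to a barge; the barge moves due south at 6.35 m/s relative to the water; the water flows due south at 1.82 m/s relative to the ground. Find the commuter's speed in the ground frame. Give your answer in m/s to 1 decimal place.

In east/north components (m/s): commuter relative to barge = (1.913, -0.549); barge relative to water = (0.000, -6.350); water relative to ground = (0.000, -1.820).
Sum = (1.913, -8.719) m/s.
Speed = |(1.913, -8.719)| = 8.926 m/s.

8.9 m/s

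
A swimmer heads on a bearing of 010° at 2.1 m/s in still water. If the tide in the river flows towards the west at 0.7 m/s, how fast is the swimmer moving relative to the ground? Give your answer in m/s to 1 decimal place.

2.1 m/s

Taking east as x and north as y: velocity relative to the water = (0.365, 2.068) m/s; the water relative to ground = (-0.700, 0.000) m/s.
Velocity relative to ground = (0.365, 2.068) + (-0.700, 0.000) = (-0.335, 2.068) m/s.
Speed = |(-0.335, 2.068)| = 2.095 m/s.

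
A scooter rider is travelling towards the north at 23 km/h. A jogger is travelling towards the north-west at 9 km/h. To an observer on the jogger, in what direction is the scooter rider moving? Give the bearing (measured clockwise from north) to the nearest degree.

Taking east as x and north as y: scooter rider velocity = (0.000, 23.000) km/h; jogger velocity = (-6.364, 6.364) km/h.
Velocity of scooter rider relative to jogger = (0.000, 23.000) − (-6.364, 6.364) = (6.364, 16.636) km/h.
Bearing = atan2(6.36, 16.64) = 20.93° clockwise from north.

021°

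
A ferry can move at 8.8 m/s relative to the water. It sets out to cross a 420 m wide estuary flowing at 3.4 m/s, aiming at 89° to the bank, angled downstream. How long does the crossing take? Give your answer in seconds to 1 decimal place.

47.7 s

The component of the ferry's velocity perpendicular to the bank is 8.8 × sin 89° = 8.799 m/s.
The flow acts along the bank and has no component across it.
Time = 420 / 8.799 = 47.735 s.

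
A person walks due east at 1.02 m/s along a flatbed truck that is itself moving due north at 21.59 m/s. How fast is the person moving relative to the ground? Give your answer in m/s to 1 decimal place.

Taking east as x and north as y: flatbed truck velocity = (0.000, 21.590) m/s; person velocity relative to flatbed truck = (1.020, 0.000) m/s.
Velocity relative to ground = (0.000, 21.590) + (1.020, 0.000) = (1.020, 21.590) m/s.
Speed = |(1.020, 21.590)| = 21.614 m/s.

21.6 m/s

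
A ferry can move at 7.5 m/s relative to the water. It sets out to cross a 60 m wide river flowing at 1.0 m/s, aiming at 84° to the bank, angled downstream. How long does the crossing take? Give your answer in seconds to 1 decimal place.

8.0 s

The component of the ferry's velocity perpendicular to the bank is 7.5 × sin 84° = 7.459 m/s.
The flow acts along the bank and has no component across it.
Time = 60 / 7.459 = 8.044 s.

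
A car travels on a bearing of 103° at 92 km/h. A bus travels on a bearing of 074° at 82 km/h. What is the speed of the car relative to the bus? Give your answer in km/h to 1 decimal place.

44.6 km/h

Taking east as x and north as y: car velocity = (89.642, -20.695) km/h; bus velocity = (78.823, 22.602) km/h.
Velocity of car relative to bus = (89.642, -20.695) − (78.823, 22.602) = (10.819, -43.298) km/h.
Magnitude = |(10.819, -43.298)| = 44.629 km/h.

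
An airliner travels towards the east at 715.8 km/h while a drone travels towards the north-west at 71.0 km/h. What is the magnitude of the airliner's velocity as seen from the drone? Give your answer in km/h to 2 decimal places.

Taking east as x and north as y: airliner velocity = (715.800, 0.000) km/h; drone velocity = (-50.205, 50.205) km/h.
Velocity of airliner relative to drone = (715.800, 0.000) − (-50.205, 50.205) = (766.005, -50.205) km/h.
Magnitude = |(766.005, -50.205)| = 767.648 km/h.

767.65 km/h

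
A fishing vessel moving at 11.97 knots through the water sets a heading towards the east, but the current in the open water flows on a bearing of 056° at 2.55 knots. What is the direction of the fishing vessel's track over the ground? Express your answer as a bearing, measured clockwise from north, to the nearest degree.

Taking east as x and north as y: velocity relative to the water = (11.970, 0.000) knots; the water relative to ground = (2.114, 1.426) knots.
Velocity relative to ground = (11.970, 0.000) + (2.114, 1.426) = (14.084, 1.426) knots.
Bearing = atan2(14.08, 1.43) = 84.22° clockwise from north.

084°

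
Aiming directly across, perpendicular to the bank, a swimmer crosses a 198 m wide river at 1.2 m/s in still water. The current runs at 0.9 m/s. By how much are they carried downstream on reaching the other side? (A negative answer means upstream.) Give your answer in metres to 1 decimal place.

148.5 m

Perpendicular speed = 1.200 m/s; crossing time = 198 / 1.200 = 165.000 s.
Net downstream speed = 0.900 m/s.
Drift = 0.900 × 165.000 = 148.500 m (downstream).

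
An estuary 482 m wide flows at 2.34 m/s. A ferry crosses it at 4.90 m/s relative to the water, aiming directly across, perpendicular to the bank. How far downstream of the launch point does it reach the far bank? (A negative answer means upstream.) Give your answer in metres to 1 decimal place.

230.2 m

Perpendicular speed = 4.900 m/s; crossing time = 482 / 4.900 = 98.367 s.
Net downstream speed = 2.340 m/s.
Drift = 2.340 × 98.367 = 230.180 m (downstream).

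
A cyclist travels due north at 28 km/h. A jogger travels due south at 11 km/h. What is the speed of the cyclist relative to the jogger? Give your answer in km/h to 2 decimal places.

Taking east as x and north as y: cyclist velocity = (0.000, 28.000) km/h; jogger velocity = (0.000, -11.000) km/h.
Velocity of cyclist relative to jogger = (0.000, 28.000) − (0.000, -11.000) = (0.000, 39.000) km/h.
Magnitude = |(0.000, 39.000)| = 39.000 km/h.

39.00 km/h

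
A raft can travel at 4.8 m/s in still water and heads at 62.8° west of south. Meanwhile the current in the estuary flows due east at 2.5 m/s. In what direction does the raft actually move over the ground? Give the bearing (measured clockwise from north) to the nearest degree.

Taking east as x and north as y: velocity relative to the water = (-4.269, -2.194) m/s; the water relative to ground = (2.500, 0.000) m/s.
Velocity relative to ground = (-4.269, -2.194) + (2.500, 0.000) = (-1.769, -2.194) m/s.
Bearing = atan2(-1.77, -2.19) = 218.88° clockwise from north.

219°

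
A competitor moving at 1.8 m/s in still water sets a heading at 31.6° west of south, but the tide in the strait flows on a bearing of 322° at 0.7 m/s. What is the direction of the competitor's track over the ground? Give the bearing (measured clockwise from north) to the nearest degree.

234°

Taking east as x and north as y: velocity relative to the water = (-0.943, -1.533) m/s; the water relative to ground = (-0.431, 0.552) m/s.
Velocity relative to ground = (-0.943, -1.533) + (-0.431, 0.552) = (-1.374, -0.982) m/s.
Bearing = atan2(-1.37, -0.98) = 234.46° clockwise from north.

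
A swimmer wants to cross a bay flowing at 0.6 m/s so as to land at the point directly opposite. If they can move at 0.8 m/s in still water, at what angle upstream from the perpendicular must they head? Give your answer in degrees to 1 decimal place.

To cancel the current, the upstream component of the swimmer's velocity must equal the flow: 0.8 sin θ = 0.6.
sin θ = 0.6 / 0.8 = 0.7500.
θ = arcsin(0.7500) = 48.590°.

48.6°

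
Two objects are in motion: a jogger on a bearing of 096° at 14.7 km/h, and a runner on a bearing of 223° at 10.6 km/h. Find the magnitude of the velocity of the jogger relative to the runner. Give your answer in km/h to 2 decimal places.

22.72 km/h

Taking east as x and north as y: jogger velocity = (14.619, -1.537) km/h; runner velocity = (-7.229, -7.752) km/h.
Velocity of jogger relative to runner = (14.619, -1.537) − (-7.229, -7.752) = (21.849, 6.216) km/h.
Magnitude = |(21.849, 6.216)| = 22.716 km/h.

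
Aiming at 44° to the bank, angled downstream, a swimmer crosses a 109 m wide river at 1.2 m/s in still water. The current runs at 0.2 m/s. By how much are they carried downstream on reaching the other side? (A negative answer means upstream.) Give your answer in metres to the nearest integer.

139 m

Perpendicular speed = 0.834 m/s; crossing time = 109 / 0.834 = 130.760 s.
Net downstream speed = 1.063 m/s.
Drift = 1.063 × 130.760 = 139.025 m (downstream).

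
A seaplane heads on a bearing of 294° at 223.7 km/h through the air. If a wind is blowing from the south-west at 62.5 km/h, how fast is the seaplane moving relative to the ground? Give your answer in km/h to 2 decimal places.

209.59 km/h

Taking east as x and north as y: velocity relative to the air = (-204.360, 90.987) km/h; the air relative to ground = (44.194, 44.194) km/h.
Velocity relative to ground = (-204.360, 90.987) + (44.194, 44.194) = (-160.166, 135.181) km/h.
Speed = |(-160.166, 135.181)| = 209.588 km/h.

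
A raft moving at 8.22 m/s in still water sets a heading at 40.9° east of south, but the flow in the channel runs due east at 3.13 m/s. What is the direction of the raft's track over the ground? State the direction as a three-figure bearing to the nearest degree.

126°

Taking east as x and north as y: velocity relative to the water = (5.382, -6.213) m/s; the water relative to ground = (3.130, 0.000) m/s.
Velocity relative to ground = (5.382, -6.213) + (3.130, 0.000) = (8.512, -6.213) m/s.
Bearing = atan2(8.51, -6.21) = 126.13° clockwise from north.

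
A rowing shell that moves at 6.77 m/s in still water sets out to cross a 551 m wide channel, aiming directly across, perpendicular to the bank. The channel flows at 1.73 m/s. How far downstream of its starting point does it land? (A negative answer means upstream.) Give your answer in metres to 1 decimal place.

Perpendicular speed = 6.770 m/s; crossing time = 551 / 6.770 = 81.388 s.
Net downstream speed = 1.730 m/s.
Drift = 1.730 × 81.388 = 140.802 m (downstream).

140.8 m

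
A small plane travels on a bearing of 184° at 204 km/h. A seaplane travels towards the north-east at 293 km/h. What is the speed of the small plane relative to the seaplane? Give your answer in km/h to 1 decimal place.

Taking east as x and north as y: small plane velocity = (-14.230, -203.503) km/h; seaplane velocity = (207.182, 207.182) km/h.
Velocity of small plane relative to seaplane = (-14.230, -203.503) − (207.182, 207.182) = (-221.413, -410.685) km/h.
Magnitude = |(-221.413, -410.685)| = 466.568 km/h.

466.6 km/h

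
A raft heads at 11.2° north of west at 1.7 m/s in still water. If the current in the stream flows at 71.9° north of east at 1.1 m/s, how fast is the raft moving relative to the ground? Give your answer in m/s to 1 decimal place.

Taking east as x and north as y: velocity relative to the water = (-1.668, 0.330) m/s; the water relative to ground = (0.342, 1.046) m/s.
Velocity relative to ground = (-1.668, 0.330) + (0.342, 1.046) = (-1.326, 1.376) m/s.
Speed = |(-1.326, 1.376)| = 1.911 m/s.

1.9 m/s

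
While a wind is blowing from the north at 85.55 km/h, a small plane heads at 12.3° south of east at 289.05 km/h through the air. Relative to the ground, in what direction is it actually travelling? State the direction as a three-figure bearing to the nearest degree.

Taking east as x and north as y: velocity relative to the air = (282.415, -61.576) km/h; the air relative to ground = (0.000, -85.550) km/h.
Velocity relative to ground = (282.415, -61.576) + (0.000, -85.550) = (282.415, -147.126) km/h.
Bearing = atan2(282.42, -147.13) = 117.52° clockwise from north.

118°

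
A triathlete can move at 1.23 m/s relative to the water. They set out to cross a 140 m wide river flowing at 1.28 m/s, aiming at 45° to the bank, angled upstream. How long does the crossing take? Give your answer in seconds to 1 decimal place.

The component of the triathlete's velocity perpendicular to the bank is 1.23 × sin 45° = 0.870 m/s.
The current is parallel to the bank, so it does not affect the crossing time.
Time = 140 / 0.870 = 160.967 s.

161.0 s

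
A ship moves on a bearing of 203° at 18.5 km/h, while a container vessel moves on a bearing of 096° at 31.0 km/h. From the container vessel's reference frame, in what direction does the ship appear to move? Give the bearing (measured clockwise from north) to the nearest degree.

250°

Taking east as x and north as y: ship velocity = (-7.229, -17.029) km/h; container vessel velocity = (30.830, -3.240) km/h.
Velocity of ship relative to container vessel = (-7.229, -17.029) − (30.830, -3.240) = (-38.059, -13.789) km/h.
Bearing = atan2(-38.06, -13.79) = 250.08° clockwise from north.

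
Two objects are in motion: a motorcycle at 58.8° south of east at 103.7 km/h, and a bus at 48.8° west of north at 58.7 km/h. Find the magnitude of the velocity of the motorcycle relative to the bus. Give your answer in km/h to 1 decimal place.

Taking east as x and north as y: motorcycle velocity = (53.719, -88.701) km/h; bus velocity = (-44.167, 38.665) km/h.
Velocity of motorcycle relative to bus = (53.719, -88.701) − (-44.167, 38.665) = (97.886, -127.366) km/h.
Magnitude = |(97.886, -127.366)| = 160.636 km/h.

160.6 km/h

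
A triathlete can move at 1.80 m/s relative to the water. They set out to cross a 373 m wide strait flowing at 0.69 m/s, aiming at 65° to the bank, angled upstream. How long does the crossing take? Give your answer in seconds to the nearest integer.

229 s

The component of the triathlete's velocity perpendicular to the bank is 1.80 × sin 65° = 1.631 m/s.
The flow acts along the bank and has no component across it.
Time = 373 / 1.631 = 228.644 s.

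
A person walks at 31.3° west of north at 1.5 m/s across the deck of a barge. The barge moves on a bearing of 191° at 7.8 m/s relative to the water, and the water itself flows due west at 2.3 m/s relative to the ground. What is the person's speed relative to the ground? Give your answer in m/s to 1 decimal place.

7.8 m/s

In east/north components (m/s): person relative to barge = (-0.779, 1.282); barge relative to water = (-1.488, -7.657); water relative to ground = (-2.300, 0.000).
Sum = (-4.568, -6.375) m/s.
Speed = |(-4.568, -6.375)| = 7.842 m/s.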